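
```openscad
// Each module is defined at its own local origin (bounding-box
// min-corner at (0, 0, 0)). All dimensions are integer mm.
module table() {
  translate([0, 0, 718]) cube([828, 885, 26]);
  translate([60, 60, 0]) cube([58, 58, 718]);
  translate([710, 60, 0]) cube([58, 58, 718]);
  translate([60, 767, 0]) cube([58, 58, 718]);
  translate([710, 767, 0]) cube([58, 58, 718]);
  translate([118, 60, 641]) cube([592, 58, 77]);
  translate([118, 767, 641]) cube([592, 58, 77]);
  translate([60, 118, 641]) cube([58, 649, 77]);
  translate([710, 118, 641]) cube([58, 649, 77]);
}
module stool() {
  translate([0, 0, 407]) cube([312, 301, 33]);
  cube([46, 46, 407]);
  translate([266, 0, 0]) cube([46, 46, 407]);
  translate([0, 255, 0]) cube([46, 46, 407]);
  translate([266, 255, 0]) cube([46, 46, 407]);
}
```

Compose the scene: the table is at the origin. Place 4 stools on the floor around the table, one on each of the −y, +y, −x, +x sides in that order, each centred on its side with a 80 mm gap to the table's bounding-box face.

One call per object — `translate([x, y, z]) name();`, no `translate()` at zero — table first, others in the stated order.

table();
translate([258, -381, 0]) stool();
translate([258, 965, 0]) stool();
translate([-392, 292, 0]) stool();
translate([908, 292, 0]) stool();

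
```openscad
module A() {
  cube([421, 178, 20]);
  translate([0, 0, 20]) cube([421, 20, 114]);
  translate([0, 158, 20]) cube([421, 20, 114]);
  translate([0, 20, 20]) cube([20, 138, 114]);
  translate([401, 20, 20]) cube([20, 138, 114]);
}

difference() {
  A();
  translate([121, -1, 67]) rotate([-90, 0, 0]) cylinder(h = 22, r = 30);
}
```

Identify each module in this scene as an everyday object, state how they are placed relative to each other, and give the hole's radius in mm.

The subtracted cylinder has r = 30 mm.

A is an open box. The open box has a circular hole through its front wall. The hole's radius is 30 mm.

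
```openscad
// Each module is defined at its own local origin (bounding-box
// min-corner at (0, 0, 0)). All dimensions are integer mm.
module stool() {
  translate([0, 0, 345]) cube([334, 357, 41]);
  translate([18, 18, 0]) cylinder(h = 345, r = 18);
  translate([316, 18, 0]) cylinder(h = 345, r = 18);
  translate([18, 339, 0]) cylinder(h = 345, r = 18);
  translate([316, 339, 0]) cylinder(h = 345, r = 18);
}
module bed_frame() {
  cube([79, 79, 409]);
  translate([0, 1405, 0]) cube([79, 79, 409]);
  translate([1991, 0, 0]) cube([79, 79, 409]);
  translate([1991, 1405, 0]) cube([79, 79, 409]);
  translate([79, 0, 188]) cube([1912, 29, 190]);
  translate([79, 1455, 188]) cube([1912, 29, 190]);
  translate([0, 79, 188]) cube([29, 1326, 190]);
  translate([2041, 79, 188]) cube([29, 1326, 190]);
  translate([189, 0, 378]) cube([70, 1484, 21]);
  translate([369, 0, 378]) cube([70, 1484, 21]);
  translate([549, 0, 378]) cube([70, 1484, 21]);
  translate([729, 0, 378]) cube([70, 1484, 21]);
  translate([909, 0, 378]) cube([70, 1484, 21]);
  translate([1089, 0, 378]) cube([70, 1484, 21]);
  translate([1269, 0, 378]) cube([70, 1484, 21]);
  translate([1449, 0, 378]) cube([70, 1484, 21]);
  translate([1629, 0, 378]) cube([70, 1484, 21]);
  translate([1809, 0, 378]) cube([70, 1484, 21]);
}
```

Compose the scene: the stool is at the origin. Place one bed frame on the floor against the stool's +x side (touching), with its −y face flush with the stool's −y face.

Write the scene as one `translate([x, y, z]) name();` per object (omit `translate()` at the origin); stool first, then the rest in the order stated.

stool();
translate([334, 0, 0]) bed_frame();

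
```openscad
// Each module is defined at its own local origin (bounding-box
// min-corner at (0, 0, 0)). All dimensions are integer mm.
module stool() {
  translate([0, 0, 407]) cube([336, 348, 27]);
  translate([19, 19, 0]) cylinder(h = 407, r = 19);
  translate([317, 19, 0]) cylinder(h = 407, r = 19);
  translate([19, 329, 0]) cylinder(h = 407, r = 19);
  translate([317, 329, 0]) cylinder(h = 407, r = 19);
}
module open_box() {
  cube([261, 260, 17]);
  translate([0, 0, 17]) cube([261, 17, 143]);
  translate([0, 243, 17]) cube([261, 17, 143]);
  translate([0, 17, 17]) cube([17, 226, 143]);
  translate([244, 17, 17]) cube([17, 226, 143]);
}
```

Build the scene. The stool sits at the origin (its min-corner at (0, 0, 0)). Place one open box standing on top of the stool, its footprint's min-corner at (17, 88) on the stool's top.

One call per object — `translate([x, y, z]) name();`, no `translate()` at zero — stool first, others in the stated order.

stool();
translate([17, 88, 434]) open_box();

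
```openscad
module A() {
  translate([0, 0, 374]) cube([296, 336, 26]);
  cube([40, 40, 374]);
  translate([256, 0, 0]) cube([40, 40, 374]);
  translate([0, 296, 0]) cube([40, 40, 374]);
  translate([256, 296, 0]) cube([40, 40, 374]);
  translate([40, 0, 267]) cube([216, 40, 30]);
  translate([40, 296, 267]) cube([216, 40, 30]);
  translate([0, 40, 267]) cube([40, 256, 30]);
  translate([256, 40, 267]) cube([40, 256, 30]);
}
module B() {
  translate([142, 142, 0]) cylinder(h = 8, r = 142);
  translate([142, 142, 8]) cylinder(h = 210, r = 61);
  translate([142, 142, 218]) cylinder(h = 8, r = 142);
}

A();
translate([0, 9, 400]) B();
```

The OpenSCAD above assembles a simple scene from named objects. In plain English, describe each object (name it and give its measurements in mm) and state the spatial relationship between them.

A is a four-legged stool. The seat is a 296×336×26 mm slab whose top surface is at z = 400 mm; four square legs, each 40×40 mm in cross-section, run from the floor (z = 0) to the underside of the seat, each flush with a corner of the seat. Four stretchers, 40 mm wide and 30 mm tall, connect adjacent legs with their undersides at z = 267 mm, each running between the inner faces of the legs it joins and aligned with the legs' outer faces on the other axis.

B is a spool: two coaxial disc flanges of radius 142 mm and thickness 8 mm, joined by a core cylinder of radius 61 mm and height 210 mm. The lower flange rests on z = 0 and the three cylinders share a vertical axis.

The spool is on top of the stool.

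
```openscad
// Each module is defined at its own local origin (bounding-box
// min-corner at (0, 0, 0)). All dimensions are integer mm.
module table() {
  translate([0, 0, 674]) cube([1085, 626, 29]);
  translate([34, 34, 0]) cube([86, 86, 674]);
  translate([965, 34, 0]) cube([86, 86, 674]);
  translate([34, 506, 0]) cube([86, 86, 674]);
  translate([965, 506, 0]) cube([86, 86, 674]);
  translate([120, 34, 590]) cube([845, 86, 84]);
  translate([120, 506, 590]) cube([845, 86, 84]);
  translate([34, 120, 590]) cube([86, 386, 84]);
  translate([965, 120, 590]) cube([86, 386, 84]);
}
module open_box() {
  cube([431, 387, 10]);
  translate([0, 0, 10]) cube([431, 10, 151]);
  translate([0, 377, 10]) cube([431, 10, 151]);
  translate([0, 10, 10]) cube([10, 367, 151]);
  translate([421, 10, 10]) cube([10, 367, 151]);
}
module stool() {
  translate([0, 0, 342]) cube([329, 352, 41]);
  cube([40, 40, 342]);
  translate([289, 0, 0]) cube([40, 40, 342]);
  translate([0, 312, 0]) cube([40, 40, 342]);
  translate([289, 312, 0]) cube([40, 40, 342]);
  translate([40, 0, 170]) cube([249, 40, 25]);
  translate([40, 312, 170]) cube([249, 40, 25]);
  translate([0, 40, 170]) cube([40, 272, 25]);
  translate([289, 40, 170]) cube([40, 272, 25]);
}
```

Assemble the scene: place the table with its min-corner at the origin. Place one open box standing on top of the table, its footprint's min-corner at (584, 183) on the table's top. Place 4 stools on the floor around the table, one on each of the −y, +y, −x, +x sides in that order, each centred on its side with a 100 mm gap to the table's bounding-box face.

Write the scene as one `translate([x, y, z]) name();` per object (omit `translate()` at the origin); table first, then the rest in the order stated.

table();
translate([584, 183, 703]) open_box();
translate([378, -452, 0]) stool();
translate([378, 726, 0]) stool();
translate([-429, 137, 0]) stool();
translate([1185, 137, 0]) stool();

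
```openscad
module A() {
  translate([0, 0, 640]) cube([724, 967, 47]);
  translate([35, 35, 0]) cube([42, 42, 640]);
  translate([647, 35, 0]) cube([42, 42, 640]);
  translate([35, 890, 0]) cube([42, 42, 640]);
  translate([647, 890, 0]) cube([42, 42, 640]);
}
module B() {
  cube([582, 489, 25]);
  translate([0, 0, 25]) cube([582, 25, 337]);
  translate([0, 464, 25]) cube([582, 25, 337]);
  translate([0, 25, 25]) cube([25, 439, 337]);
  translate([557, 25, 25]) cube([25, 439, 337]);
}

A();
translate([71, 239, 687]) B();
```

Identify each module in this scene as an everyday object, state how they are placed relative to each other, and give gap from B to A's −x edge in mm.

The open box's min-x is at 71; the table's min-x is 0; gap = 71 mm.

A is a table. B is an open box. The open box is on top of the table, centred. The gap from the open box to the table's −x edge is 71 mm.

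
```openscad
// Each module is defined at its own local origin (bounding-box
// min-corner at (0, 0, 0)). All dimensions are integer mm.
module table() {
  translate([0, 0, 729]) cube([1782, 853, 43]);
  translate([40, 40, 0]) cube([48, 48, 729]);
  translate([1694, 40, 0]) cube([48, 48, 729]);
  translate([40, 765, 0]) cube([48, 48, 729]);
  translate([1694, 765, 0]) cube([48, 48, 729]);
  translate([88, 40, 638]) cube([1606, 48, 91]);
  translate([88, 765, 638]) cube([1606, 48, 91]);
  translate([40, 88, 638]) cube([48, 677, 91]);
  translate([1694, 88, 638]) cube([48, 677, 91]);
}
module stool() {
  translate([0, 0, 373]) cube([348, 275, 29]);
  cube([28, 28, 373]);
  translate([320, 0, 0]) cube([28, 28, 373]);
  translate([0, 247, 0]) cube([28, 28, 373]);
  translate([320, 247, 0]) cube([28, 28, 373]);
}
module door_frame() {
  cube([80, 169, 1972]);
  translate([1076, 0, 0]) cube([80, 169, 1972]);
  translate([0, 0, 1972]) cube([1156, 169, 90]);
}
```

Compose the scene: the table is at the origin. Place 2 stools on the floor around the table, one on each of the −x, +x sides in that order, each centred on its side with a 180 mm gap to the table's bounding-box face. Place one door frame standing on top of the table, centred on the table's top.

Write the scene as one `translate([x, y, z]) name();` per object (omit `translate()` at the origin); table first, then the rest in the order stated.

table();
translate([-528, 289, 0]) stool();
translate([1962, 289, 0]) stool();
translate([313, 342, 772]) door_frame();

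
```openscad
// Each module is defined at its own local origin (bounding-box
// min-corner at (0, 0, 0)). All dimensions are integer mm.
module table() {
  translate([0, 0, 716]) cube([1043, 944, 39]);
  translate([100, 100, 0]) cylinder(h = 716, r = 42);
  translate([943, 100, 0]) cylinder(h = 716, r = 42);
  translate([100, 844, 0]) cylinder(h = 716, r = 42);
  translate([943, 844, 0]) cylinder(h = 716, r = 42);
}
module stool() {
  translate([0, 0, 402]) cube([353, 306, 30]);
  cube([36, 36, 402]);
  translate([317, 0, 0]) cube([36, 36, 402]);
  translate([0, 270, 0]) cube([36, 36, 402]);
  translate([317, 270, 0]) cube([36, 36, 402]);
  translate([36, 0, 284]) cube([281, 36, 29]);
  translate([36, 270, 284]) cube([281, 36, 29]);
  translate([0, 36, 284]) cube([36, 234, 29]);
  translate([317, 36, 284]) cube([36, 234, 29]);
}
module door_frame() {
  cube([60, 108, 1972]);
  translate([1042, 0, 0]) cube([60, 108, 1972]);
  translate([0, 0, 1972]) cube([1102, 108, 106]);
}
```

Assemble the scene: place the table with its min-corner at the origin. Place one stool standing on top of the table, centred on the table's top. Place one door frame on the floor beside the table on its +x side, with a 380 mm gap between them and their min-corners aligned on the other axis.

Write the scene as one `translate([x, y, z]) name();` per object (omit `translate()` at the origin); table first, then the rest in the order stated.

table();
translate([345, 319, 755]) stool();
translate([1423, 0, 0]) door_frame();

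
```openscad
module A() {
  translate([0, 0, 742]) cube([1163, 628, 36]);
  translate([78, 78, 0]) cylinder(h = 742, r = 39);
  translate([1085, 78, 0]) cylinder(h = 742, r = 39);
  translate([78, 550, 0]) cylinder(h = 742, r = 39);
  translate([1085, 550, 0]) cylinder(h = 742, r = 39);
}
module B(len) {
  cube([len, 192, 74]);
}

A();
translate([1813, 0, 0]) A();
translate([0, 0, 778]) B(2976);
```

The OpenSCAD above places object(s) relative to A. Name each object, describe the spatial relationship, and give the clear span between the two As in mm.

Second table starts at x = 1813; first ends at x = 1163; clear span = 1813 − 1163 = 650 mm.

A is a table. B is a beam. A beam spans the tops of two tables. The clear span between the two tables is 650 mm.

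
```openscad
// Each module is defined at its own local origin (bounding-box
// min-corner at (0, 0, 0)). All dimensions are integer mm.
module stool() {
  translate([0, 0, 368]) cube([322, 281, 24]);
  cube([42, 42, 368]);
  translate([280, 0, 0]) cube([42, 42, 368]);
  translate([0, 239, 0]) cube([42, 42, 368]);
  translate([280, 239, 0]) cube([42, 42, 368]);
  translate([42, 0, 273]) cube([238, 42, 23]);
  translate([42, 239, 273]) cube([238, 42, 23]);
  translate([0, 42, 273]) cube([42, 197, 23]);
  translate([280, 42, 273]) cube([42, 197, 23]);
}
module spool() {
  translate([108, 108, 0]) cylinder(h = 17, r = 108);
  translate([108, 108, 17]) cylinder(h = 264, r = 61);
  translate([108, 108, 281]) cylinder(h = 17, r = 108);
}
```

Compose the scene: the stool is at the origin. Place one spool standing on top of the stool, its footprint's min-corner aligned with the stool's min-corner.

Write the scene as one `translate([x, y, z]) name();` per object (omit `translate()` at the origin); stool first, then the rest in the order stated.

stool();
translate([0, 0, 392]) spool();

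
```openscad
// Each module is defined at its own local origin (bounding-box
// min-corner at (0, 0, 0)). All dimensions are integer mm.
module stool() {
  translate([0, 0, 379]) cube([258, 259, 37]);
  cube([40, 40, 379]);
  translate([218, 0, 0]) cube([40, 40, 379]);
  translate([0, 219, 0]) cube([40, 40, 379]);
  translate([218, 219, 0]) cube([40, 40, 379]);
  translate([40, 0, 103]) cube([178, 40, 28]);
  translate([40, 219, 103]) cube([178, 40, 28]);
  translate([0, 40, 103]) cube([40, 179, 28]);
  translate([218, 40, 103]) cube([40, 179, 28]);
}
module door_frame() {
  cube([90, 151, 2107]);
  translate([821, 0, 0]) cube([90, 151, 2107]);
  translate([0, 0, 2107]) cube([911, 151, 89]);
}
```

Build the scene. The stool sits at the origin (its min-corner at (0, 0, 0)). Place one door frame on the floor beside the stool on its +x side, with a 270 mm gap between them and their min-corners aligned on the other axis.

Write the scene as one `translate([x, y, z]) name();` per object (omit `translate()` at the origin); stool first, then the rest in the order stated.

stool();
translate([528, 0, 0]) door_frame();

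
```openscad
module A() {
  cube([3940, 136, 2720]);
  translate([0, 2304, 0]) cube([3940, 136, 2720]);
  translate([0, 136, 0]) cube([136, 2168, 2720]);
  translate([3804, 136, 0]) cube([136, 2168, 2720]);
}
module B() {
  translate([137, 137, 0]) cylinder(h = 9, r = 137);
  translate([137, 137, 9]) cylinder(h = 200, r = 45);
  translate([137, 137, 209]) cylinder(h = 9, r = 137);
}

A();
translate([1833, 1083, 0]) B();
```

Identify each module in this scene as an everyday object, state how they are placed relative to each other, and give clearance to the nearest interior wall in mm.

Clearances: x = 1697, y = 947; minimum 947 mm.

A is a house frame. B is a spool. The spool sits inside the house frame, centred. The clearance to the nearest interior wall is 947 mm.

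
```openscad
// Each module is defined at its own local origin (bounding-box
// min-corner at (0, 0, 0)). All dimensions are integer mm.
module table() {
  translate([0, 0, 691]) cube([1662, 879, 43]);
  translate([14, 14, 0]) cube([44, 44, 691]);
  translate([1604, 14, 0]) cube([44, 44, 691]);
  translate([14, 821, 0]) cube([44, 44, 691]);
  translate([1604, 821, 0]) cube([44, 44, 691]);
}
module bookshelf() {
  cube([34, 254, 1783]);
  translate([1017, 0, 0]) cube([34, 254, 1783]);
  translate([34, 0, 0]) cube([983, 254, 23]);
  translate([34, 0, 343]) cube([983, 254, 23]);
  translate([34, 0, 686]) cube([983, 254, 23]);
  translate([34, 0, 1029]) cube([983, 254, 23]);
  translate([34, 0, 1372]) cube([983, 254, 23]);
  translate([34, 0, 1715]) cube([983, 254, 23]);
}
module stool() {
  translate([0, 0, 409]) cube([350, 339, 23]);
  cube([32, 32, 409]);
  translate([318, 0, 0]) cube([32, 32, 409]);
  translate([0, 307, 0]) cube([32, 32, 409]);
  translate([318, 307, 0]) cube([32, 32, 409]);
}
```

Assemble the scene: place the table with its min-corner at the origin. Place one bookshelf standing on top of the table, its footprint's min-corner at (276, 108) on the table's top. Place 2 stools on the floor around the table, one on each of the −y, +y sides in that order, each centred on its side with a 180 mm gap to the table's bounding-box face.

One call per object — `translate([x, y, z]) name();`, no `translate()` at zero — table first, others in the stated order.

table();
translate([276, 108, 734]) bookshelf();
translate([656, -519, 0]) stool();
translate([656, 1059, 0]) stool();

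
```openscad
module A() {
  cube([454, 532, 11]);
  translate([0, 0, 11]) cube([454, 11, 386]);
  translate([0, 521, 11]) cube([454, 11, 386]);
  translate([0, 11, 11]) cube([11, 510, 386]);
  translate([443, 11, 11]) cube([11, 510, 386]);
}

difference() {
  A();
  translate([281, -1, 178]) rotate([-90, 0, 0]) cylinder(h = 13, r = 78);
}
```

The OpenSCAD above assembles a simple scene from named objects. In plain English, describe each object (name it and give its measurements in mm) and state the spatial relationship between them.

A is an open-topped rectangular box: outside dimensions 454×532×397 mm, with a uniform wall and base thickness of 11 mm. The base is a full 454×532 slab on the floor; four walls sit on top of the base. The front and back walls (the −y and +y sides) span the full width; the two side walls fit between them.

The open box has a circular hole of radius 78 mm through its front wall, centred at (x = 281, z = 178).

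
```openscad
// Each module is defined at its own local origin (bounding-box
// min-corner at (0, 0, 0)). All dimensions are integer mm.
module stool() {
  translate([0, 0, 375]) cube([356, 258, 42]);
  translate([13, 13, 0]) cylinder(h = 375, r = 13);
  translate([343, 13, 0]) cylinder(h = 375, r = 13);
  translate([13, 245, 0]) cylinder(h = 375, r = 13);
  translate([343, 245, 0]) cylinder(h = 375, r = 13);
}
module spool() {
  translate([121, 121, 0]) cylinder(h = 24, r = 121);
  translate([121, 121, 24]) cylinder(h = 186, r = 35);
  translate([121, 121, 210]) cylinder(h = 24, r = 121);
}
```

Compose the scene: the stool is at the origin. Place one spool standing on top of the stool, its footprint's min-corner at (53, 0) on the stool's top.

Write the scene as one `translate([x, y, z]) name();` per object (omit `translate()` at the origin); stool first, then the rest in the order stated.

stool();
translate([53, 0, 417]) spool();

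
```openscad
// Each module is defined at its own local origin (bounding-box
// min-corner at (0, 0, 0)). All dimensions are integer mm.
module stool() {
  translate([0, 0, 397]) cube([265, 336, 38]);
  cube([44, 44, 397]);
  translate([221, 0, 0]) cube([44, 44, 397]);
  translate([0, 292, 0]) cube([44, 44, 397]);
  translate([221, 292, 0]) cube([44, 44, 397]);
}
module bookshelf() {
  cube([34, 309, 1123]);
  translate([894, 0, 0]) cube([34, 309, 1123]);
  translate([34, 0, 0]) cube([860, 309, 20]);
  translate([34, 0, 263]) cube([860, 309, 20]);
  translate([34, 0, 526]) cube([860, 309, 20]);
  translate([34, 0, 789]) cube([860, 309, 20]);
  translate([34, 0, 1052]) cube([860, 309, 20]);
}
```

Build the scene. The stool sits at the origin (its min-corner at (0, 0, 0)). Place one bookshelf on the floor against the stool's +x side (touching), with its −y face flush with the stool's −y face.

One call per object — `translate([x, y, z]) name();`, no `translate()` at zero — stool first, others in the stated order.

stool();
translate([265, 0, 0]) bookshelf();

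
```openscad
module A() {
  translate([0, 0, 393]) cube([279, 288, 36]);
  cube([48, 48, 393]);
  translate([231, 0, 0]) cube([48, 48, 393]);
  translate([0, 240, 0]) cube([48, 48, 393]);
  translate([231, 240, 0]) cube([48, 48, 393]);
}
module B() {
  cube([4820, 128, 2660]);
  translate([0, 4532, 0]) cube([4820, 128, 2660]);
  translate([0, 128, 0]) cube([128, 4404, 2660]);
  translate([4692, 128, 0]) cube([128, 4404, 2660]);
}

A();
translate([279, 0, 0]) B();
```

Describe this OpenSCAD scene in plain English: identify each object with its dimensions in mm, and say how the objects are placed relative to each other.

A is a four-legged stool. The seat is 279×288 mm, 36 mm thick, top at z = 429 mm. It stands on four square legs, each 48×48 mm in cross-section, from z = 0 to the seat underside, each flush with a corner of the seat.

B is the wall frame of a small rectangular building: four walls, each 2660 mm tall and 128 mm thick, enclosing a footprint 4820 mm (x) by 4660 mm (y) outside-to-outside, with no floor or roof. The front and back walls (the −y and +y sides) span the full width; the two side walls fit between them.

The house frame is against the stool's +x side, with their −y faces flush.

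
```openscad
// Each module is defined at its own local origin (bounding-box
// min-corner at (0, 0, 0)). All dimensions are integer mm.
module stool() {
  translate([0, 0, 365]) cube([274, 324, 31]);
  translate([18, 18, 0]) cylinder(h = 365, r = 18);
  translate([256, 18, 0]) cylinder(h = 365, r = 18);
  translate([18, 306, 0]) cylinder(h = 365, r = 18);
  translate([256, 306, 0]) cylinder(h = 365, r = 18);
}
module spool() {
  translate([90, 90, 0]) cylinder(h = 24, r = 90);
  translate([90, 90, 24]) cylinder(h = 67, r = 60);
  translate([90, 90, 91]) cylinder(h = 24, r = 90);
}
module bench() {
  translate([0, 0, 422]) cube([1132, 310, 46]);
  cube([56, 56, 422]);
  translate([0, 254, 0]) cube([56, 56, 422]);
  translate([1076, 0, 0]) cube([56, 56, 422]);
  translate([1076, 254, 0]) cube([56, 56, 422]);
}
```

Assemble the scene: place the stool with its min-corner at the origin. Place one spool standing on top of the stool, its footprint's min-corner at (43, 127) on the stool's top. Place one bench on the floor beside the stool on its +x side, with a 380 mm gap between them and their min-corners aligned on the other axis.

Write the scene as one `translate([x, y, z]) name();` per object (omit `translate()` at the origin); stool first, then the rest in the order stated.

stool();
translate([43, 127, 396]) spool();
translate([654, 0, 0]) bench();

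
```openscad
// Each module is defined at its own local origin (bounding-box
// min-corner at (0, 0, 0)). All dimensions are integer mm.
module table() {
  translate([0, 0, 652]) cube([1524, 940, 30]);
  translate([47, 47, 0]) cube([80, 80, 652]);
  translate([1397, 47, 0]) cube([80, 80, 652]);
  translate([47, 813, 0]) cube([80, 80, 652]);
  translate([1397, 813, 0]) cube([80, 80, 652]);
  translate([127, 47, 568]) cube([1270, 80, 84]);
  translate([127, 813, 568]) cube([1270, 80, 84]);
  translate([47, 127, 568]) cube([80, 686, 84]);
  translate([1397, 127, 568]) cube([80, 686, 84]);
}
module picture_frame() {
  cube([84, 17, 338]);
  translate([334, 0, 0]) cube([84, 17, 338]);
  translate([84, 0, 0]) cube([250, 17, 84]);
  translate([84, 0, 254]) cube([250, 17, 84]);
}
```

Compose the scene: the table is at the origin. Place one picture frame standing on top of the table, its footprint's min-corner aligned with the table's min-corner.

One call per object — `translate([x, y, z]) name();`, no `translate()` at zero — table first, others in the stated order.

table();
translate([0, 0, 682]) picture_frame();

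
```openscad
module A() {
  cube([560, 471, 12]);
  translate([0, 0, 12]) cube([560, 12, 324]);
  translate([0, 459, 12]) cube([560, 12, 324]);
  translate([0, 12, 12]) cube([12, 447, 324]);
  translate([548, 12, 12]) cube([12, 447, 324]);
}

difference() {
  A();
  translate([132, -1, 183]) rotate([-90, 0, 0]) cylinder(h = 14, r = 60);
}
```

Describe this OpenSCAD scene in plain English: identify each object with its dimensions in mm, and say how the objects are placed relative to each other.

A is an open-topped rectangular box: outside dimensions 560×471×336 mm, with a uniform wall and base thickness of 12 mm. The base is a full 560×471 slab on the floor; four walls sit on top of the base. The front and back walls (the −y and +y sides) span the full width; the two side walls fit between them.

The open box has a circular hole of radius 60 mm through its front wall, centred at (x = 132, z = 183).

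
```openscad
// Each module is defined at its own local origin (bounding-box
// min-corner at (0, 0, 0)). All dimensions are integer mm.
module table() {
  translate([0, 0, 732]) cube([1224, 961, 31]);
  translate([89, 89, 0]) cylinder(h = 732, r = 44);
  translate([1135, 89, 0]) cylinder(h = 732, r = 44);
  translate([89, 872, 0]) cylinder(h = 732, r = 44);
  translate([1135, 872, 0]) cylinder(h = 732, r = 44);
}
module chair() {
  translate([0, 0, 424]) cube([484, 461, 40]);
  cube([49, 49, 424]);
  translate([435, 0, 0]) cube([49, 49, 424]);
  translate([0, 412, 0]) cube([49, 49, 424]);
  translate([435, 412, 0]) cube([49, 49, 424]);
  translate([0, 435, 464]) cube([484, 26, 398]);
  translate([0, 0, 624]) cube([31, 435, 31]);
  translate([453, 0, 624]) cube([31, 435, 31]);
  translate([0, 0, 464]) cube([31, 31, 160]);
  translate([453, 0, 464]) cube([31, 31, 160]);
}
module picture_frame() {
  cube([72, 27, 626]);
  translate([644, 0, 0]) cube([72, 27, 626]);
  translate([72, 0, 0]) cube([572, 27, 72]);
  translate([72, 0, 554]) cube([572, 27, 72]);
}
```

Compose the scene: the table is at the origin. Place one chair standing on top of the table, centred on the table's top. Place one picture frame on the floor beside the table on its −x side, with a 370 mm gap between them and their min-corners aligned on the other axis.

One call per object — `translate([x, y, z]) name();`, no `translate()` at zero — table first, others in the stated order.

table();
translate([370, 250, 763]) chair();
translate([-1086, 0, 0]) picture_frame();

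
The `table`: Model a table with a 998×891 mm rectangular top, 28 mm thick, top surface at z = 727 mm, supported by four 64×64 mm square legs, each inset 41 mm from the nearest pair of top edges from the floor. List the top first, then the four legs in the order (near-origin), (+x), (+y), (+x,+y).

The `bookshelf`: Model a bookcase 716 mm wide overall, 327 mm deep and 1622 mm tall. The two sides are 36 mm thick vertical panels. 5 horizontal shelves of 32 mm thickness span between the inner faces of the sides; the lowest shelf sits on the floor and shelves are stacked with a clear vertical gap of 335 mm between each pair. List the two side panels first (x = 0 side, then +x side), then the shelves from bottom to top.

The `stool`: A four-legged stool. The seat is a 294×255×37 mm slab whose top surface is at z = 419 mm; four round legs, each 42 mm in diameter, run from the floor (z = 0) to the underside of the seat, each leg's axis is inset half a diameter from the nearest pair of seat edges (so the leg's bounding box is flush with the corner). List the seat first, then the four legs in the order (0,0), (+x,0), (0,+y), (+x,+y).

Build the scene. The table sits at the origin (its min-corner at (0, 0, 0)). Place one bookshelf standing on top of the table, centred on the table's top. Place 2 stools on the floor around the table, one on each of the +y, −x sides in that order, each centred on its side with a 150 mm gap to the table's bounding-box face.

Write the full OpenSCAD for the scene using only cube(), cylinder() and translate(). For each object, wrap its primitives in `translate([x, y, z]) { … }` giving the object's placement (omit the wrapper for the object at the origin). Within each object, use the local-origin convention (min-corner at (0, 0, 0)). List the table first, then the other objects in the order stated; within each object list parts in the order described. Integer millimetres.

translate([0, 0, 699]) cube([998, 891, 28]);
translate([41, 41, 0]) cube([64, 64, 699]);
translate([893, 41, 0]) cube([64, 64, 699]);
translate([41, 786, 0]) cube([64, 64, 699]);
translate([893, 786, 0]) cube([64, 64, 699]);
translate([141, 282, 727]) {
  cube([36, 327, 1622]);
  translate([680, 0, 0]) cube([36, 327, 1622]);
  translate([36, 0, 0]) cube([644, 327, 32]);
  translate([36, 0, 367]) cube([644, 327, 32]);
  translate([36, 0, 734]) cube([644, 327, 32]);
  translate([36, 0, 1101]) cube([644, 327, 32]);
  translate([36, 0, 1468]) cube([644, 327, 32]);
}
translate([352, 1041, 0]) {
  translate([0, 0, 382]) cube([294, 255, 37]);
  translate([21, 21, 0]) cylinder(h = 382, r = 21);
  translate([273, 21, 0]) cylinder(h = 382, r = 21);
  translate([21, 234, 0]) cylinder(h = 382, r = 21);
  translate([273, 234, 0]) cylinder(h = 382, r = 21);
}
translate([-444, 318, 0]) {
  translate([0, 0, 382]) cube([294, 255, 37]);
  translate([21, 21, 0]) cylinder(h = 382, r = 21);
  translate([273, 21, 0]) cylinder(h = 382, r = 21);
  translate([21, 234, 0]) cylinder(h = 382, r = 21);
  translate([273, 234, 0]) cylinder(h = 382, r = 21);
}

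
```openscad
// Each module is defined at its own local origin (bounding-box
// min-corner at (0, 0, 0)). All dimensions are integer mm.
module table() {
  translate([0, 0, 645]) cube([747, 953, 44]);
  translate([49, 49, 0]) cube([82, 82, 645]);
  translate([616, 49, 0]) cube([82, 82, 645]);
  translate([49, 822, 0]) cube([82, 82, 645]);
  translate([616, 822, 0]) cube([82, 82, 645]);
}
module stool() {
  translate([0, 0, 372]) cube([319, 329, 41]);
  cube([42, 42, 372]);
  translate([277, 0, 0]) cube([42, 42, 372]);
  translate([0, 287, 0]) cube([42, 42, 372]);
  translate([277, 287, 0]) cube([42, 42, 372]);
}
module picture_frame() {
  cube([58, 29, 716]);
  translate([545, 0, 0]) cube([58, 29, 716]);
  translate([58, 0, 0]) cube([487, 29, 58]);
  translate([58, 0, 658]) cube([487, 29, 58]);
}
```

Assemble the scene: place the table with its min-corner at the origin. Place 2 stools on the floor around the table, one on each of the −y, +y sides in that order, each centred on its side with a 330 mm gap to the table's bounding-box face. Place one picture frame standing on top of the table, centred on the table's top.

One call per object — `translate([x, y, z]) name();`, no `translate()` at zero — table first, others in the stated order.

table();
translate([214, -659, 0]) stool();
translate([214, 1283, 0]) stool();
translate([72, 462, 689]) picture_frame();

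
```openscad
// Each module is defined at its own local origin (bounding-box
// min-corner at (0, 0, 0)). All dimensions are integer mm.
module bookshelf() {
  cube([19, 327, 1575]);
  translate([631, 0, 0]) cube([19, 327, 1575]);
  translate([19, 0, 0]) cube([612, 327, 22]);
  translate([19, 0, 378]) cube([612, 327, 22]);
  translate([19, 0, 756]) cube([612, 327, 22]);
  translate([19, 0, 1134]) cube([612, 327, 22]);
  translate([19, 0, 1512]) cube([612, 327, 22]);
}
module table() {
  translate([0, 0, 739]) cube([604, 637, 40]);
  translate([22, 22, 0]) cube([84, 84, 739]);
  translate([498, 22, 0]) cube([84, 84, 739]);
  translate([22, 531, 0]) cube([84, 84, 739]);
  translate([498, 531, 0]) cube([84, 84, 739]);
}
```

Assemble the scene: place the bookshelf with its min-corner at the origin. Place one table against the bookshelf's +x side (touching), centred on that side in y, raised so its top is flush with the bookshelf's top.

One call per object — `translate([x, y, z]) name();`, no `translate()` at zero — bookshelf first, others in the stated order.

bookshelf();
translate([650, -155, 796]) table();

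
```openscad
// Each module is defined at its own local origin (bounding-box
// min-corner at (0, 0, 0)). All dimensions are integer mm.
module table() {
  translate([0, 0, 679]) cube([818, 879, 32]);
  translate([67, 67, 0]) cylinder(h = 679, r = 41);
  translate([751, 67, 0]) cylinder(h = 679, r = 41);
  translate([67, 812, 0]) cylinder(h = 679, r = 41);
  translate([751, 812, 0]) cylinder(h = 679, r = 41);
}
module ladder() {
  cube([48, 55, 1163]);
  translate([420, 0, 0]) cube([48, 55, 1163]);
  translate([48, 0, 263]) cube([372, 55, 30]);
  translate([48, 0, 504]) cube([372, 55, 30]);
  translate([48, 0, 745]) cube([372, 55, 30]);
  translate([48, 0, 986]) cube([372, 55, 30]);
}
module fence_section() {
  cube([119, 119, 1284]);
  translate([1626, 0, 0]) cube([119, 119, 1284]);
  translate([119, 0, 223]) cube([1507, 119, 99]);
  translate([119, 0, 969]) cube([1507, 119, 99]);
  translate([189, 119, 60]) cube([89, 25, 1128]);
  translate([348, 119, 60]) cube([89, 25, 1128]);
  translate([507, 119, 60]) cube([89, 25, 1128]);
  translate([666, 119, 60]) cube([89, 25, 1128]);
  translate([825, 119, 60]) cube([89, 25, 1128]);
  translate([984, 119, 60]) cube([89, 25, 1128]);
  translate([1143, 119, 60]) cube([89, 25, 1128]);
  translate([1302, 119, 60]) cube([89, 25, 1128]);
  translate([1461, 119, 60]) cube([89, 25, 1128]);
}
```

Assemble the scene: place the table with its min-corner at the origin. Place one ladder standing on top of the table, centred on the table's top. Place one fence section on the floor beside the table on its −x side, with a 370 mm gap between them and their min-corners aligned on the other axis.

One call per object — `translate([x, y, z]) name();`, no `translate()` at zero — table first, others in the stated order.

table();
translate([175, 412, 711]) ladder();
translate([-2115, 0, 0]) fence_section();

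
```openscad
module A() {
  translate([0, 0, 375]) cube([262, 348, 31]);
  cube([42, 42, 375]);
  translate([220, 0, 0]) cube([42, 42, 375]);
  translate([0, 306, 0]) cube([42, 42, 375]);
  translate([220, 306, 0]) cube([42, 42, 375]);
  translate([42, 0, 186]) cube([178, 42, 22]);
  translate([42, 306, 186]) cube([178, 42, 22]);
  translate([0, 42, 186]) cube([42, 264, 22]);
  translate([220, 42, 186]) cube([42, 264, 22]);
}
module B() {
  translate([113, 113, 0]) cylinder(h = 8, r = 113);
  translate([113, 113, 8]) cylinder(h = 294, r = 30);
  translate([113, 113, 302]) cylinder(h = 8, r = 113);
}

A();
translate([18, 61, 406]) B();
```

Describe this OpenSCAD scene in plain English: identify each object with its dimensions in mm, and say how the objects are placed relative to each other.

A is a four-legged stool. The seat is 262×348 mm, 31 mm thick, top at z = 406 mm. It stands on four square legs, each 42×42 mm in cross-section, from z = 0 to the seat underside, each flush with a corner of the seat. Four stretchers, 42 mm wide and 22 mm tall, connect adjacent legs with their undersides at z = 186 mm, each running between the inner faces of the legs it joins and aligned with the legs' outer faces on the other axis.

B is a spool: two coaxial disc flanges of radius 113 mm and thickness 8 mm, joined by a core cylinder of radius 30 mm and height 294 mm. The lower flange rests on z = 0 and the three cylinders share a vertical axis.

The spool is on top of the stool, centred.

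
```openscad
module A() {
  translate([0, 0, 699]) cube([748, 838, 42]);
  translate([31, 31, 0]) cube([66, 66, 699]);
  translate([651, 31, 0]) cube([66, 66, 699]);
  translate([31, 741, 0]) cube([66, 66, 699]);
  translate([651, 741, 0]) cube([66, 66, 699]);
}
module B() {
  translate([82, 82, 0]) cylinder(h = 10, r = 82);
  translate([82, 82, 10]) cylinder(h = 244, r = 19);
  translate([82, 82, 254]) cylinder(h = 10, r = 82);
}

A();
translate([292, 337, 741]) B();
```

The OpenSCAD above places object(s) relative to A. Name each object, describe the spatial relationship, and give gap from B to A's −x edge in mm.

A is a table. B is a spool. The spool is on top of the table, centred. The gap from the spool to the table's −x edge is 292 mm.

The spool's min-x is at 292; the table's min-x is 0; gap = 292 mm.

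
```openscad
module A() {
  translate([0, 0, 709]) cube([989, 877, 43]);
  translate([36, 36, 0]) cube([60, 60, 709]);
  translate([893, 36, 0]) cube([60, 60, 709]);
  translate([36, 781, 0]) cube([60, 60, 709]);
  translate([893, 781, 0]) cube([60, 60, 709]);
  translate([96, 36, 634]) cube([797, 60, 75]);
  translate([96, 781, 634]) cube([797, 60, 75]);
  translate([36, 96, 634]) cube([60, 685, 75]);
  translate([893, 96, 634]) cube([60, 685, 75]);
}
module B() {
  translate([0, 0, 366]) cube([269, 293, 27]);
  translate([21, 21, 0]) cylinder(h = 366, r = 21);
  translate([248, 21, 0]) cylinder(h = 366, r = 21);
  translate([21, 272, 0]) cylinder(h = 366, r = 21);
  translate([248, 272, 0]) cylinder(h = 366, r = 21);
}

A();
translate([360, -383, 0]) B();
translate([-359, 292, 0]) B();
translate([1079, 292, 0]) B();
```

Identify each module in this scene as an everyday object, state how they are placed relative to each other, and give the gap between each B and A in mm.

A is a table. B is a stool. Three stools sit around the table at the −y, −x, +x sides. The gap between each stool and the table is 90 mm.

Each stool's nearest face is 90 mm from the table's bounding box.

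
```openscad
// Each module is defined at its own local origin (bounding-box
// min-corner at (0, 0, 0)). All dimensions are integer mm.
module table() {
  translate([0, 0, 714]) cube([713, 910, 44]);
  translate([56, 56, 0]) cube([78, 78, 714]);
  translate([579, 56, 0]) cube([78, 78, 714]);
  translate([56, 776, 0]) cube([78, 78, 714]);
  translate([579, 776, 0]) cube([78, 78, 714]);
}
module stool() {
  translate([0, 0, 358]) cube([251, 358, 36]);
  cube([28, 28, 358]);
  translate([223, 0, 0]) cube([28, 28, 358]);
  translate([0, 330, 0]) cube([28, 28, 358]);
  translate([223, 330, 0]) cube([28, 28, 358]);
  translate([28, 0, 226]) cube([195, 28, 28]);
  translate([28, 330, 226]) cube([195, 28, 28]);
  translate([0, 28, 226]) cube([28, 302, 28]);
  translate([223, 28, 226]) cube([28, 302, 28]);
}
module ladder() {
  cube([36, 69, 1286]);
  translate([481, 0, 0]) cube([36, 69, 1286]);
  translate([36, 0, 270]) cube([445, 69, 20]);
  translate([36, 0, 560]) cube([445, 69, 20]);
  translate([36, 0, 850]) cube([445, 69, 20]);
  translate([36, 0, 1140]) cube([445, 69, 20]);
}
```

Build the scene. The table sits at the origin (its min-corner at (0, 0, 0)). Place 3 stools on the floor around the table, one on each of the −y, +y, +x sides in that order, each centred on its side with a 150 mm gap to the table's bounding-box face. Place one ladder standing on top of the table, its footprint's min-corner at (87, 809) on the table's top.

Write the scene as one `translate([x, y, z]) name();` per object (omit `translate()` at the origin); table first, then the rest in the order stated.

table();
translate([231, -508, 0]) stool();
translate([231, 1060, 0]) stool();
translate([863, 276, 0]) stool();
translate([87, 809, 758]) ladder();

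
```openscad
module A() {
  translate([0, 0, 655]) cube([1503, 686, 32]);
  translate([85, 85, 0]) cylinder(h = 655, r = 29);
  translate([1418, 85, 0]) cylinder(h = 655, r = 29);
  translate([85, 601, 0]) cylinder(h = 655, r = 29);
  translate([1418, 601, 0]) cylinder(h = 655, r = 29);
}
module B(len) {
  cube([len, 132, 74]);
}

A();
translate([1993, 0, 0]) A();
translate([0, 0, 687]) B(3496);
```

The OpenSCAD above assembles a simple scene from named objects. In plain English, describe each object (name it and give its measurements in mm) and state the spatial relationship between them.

A is a table: top 1503 mm (x) × 686 mm (y), 32 mm thick, upper face at z = 687 mm, on four round legs of 58 mm diameter, each leg's bounding box inset 56 mm from the nearest pair of top edges, running from z = 0 to the bottom of the top.

B is a rectangular beam 3496 mm long (x), 132 mm deep (y), 74 mm thick (z).

The beam spans the tops of two tables placed 490 mm apart, resting at z = 687 mm.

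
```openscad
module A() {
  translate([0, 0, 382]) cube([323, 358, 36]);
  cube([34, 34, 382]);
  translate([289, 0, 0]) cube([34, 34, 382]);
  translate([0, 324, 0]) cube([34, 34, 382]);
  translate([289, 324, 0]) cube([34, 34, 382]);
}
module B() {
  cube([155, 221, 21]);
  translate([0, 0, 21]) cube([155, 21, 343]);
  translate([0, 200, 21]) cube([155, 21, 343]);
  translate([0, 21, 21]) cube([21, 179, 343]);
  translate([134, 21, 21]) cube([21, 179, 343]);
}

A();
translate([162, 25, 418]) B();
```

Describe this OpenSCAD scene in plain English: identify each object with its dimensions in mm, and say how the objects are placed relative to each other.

A is a four-legged stool. The seat is 323×358 mm, 36 mm thick, top at z = 418 mm. It stands on four square legs, each 34×34 mm in cross-section, from z = 0 to the seat underside, each flush with a corner of the seat.

B is an open storage box with external size 155×221×364 mm and wall thickness 21 mm (the base is also 21 mm thick). The base covers the whole footprint; the four walls stand on the base, with the y-facing walls full-width and the x-facing walls fitting between their inner faces.

The open box is on top of the stool.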